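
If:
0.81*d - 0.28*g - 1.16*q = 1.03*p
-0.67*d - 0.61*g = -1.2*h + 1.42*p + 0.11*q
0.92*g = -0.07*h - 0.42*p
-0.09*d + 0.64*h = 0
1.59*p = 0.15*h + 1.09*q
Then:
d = 0.00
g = 0.00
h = 0.00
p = 0.00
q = 0.00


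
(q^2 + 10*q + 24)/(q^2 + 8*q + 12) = (q + 4)/(q + 2)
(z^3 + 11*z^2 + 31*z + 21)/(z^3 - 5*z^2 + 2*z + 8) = (z^2 + 10*z + 21)/(z^2 - 6*z + 8)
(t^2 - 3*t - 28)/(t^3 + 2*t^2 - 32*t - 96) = (t - 7)/(t^2 - 2*t - 24)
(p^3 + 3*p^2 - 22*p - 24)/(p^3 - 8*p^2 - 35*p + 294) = (p^2 - 3*p - 4)/(p^2 - 14*p + 49)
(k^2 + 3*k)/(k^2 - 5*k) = (k + 3)/(k - 5)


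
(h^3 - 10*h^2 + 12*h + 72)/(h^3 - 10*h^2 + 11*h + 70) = (h^2 - 12*h + 36)/(h^2 - 12*h + 35)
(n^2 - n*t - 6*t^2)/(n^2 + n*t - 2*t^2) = (-n + 3*t)/(-n + t)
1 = 1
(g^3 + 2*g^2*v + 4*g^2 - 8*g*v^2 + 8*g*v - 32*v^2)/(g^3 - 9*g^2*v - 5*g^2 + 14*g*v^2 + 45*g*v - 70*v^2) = (-g^2 - 4*g*v - 4*g - 16*v)/(-g^2 + 7*g*v + 5*g - 35*v)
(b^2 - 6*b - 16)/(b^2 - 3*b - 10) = (b - 8)/(b - 5)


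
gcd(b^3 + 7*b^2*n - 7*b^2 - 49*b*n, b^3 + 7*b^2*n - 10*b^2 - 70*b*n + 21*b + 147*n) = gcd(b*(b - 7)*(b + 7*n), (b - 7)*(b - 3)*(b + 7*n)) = b^2 + 7*b*n - 7*b - 49*n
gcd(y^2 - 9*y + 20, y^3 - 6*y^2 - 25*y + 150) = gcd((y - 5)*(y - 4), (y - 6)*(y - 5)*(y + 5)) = y - 5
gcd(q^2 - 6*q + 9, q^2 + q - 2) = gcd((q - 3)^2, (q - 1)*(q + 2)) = 1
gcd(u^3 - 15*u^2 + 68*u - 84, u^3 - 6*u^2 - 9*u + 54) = u - 6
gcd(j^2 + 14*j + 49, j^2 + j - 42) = j + 7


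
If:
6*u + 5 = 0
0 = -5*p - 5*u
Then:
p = 5/6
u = -5/6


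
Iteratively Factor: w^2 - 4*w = (w)*(w - 4)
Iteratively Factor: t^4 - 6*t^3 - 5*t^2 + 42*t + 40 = (t + 1)*(t^3 - 7*t^2 + 2*t + 40) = (t - 4)*(t + 1)*(t^2 - 3*t - 10) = (t - 5)*(t - 4)*(t + 1)*(t + 2)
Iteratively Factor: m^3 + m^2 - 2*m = (m)*(m^2 + m - 2) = m*(m + 2)*(m - 1)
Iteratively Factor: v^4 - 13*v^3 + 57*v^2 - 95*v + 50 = (v - 2)*(v^3 - 11*v^2 + 35*v - 25) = (v - 5)*(v - 2)*(v^2 - 6*v + 5) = (v - 5)*(v - 2)*(v - 1)*(v - 5)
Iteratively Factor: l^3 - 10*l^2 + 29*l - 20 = (l - 4)*(l^2 - 6*l + 5) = (l - 5)*(l - 4)*(l - 1)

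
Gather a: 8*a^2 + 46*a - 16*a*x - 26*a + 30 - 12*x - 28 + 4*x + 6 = 8*a^2 + a*(20 - 16*x) - 8*x + 8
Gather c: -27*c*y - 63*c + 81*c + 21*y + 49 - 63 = c*(18 - 27*y) + 21*y - 14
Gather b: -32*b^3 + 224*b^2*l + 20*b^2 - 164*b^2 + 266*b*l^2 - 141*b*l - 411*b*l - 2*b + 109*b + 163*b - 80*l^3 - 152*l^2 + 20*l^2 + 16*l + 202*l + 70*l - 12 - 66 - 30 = -32*b^3 + b^2*(224*l - 144) + b*(266*l^2 - 552*l + 270) - 80*l^3 - 132*l^2 + 288*l - 108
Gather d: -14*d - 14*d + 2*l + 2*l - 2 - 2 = -28*d + 4*l - 4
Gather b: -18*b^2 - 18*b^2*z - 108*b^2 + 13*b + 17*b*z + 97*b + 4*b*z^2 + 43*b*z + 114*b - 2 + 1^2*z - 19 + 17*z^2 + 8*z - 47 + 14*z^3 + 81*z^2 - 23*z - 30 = b^2*(-18*z - 126) + b*(4*z^2 + 60*z + 224) + 14*z^3 + 98*z^2 - 14*z - 98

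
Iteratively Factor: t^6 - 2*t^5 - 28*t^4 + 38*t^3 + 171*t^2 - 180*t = (t - 5)*(t^5 + 3*t^4 - 13*t^3 - 27*t^2 + 36*t) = (t - 5)*(t - 1)*(t^4 + 4*t^3 - 9*t^2 - 36*t) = (t - 5)*(t - 1)*(t + 3)*(t^3 + t^2 - 12*t) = (t - 5)*(t - 1)*(t + 3)*(t + 4)*(t^2 - 3*t) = t*(t - 5)*(t - 1)*(t + 3)*(t + 4)*(t - 3)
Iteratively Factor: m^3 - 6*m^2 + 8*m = (m)*(m^2 - 6*m + 8) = m*(m - 4)*(m - 2)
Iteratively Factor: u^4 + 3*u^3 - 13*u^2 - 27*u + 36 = (u + 3)*(u^3 - 13*u + 12) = (u + 3)*(u + 4)*(u^2 - 4*u + 3) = (u - 1)*(u + 3)*(u + 4)*(u - 3)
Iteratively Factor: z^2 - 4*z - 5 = (z + 1)*(z - 5)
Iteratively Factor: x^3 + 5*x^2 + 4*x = (x + 4)*(x^2 + x) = (x + 1)*(x + 4)*(x)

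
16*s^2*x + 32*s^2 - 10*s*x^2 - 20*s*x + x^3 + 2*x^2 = (-8*s + x)*(-2*s + x)*(x + 2)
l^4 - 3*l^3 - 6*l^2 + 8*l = l*(l - 4)*(l - 1)*(l + 2)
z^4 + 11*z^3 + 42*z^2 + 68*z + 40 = (z + 2)^3*(z + 5)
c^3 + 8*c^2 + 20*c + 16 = (c + 2)^2*(c + 4)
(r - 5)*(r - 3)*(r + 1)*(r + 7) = r^4 - 42*r^2 + 64*r + 105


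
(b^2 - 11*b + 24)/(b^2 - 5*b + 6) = (b - 8)/(b - 2)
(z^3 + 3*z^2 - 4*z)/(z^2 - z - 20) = z*(z - 1)/(z - 5)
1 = 1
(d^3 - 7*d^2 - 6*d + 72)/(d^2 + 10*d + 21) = (d^2 - 10*d + 24)/(d + 7)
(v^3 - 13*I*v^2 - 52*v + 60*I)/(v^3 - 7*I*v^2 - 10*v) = (v - 6*I)/v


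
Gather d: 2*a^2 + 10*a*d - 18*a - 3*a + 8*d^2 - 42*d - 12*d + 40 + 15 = 2*a^2 - 21*a + 8*d^2 + d*(10*a - 54) + 55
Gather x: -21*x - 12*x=-33*x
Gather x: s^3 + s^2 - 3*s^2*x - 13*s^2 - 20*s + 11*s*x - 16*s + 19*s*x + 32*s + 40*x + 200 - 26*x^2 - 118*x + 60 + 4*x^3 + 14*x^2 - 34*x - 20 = s^3 - 12*s^2 - 4*s + 4*x^3 - 12*x^2 + x*(-3*s^2 + 30*s - 112) + 240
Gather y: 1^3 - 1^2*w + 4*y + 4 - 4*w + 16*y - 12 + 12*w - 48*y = 7*w - 28*y - 7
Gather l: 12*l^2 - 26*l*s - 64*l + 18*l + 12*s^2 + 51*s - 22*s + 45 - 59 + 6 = 12*l^2 + l*(-26*s - 46) + 12*s^2 + 29*s - 8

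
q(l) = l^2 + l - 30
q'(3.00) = 7.00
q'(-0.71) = -0.42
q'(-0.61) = -0.22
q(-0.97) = -30.03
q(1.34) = -26.86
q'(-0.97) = -0.94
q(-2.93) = -24.35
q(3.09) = -17.36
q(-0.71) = -30.21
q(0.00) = -30.00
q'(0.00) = 1.00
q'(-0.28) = 0.44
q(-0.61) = -30.24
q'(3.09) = 7.18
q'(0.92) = 2.84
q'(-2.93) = -4.86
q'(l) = 2*l + 1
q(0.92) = -28.23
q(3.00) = -18.00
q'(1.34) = 3.68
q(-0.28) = -30.20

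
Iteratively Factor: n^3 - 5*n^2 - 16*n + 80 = (n + 4)*(n^2 - 9*n + 20) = (n - 5)*(n + 4)*(n - 4)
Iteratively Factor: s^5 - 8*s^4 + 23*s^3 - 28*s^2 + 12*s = (s - 2)*(s^4 - 6*s^3 + 11*s^2 - 6*s) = s*(s - 2)*(s^3 - 6*s^2 + 11*s - 6) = s*(s - 2)*(s - 1)*(s^2 - 5*s + 6) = s*(s - 3)*(s - 2)*(s - 1)*(s - 2)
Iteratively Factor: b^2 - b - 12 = (b - 4)*(b + 3)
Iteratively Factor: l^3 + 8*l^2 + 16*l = (l)*(l^2 + 8*l + 16) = l*(l + 4)*(l + 4)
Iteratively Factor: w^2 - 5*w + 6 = (w - 3)*(w - 2)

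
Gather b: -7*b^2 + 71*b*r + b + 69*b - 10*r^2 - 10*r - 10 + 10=-7*b^2 + b*(71*r + 70) - 10*r^2 - 10*r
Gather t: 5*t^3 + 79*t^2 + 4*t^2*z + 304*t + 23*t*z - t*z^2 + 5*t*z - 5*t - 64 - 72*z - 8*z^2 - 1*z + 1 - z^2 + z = 5*t^3 + t^2*(4*z + 79) + t*(-z^2 + 28*z + 299) - 9*z^2 - 72*z - 63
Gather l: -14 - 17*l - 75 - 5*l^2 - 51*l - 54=-5*l^2 - 68*l - 143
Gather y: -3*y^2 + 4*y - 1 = -3*y^2 + 4*y - 1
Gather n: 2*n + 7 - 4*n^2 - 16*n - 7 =-4*n^2 - 14*n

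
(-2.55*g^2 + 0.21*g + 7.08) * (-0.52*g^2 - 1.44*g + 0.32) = 1.326*g^4 + 3.5628*g^3 - 4.8*g^2 - 10.128*g + 2.2656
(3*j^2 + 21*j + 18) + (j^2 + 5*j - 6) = 4*j^2 + 26*j + 12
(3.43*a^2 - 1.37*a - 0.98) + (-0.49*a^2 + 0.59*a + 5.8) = 2.94*a^2 - 0.78*a + 4.82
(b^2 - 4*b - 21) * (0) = 0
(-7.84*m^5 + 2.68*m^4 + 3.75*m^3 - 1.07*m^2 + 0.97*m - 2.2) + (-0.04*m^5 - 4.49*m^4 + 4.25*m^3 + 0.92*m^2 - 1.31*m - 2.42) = -7.88*m^5 - 1.81*m^4 + 8.0*m^3 - 0.15*m^2 - 0.34*m - 4.62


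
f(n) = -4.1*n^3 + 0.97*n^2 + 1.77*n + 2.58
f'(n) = -12.3*n^2 + 1.94*n + 1.77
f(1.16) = -0.46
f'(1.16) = -12.53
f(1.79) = -14.66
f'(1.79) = -34.17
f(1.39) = -4.10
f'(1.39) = -19.30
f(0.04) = 2.65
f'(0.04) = 1.83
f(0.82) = 2.42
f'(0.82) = -4.91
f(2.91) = -85.09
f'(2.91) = -96.74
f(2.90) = -84.12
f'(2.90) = -96.05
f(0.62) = 3.07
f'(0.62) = -1.76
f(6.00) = -837.48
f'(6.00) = -429.39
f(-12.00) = 7205.82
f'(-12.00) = -1792.71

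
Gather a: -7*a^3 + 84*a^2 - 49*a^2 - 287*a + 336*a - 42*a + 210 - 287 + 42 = -7*a^3 + 35*a^2 + 7*a - 35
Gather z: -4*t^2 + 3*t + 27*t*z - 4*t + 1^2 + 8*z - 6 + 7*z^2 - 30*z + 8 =-4*t^2 - t + 7*z^2 + z*(27*t - 22) + 3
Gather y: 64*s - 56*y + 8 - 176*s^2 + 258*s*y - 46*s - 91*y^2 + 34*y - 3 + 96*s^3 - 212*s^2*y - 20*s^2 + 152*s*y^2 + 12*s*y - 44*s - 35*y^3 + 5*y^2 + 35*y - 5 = 96*s^3 - 196*s^2 - 26*s - 35*y^3 + y^2*(152*s - 86) + y*(-212*s^2 + 270*s + 13)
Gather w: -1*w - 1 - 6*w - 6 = -7*w - 7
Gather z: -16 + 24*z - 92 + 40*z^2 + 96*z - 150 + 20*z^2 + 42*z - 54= 60*z^2 + 162*z - 312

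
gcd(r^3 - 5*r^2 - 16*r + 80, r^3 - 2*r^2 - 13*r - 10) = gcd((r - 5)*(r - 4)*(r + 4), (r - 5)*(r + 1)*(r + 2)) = r - 5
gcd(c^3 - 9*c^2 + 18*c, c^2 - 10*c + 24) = c - 6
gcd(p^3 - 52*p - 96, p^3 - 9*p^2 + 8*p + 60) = p + 2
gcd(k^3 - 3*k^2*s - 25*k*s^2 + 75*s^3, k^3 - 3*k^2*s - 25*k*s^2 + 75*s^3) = k^3 - 3*k^2*s - 25*k*s^2 + 75*s^3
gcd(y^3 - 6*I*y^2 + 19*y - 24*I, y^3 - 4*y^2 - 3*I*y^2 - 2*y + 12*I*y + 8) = y - I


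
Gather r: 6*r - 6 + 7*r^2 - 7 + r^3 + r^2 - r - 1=r^3 + 8*r^2 + 5*r - 14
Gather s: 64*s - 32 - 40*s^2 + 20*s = -40*s^2 + 84*s - 32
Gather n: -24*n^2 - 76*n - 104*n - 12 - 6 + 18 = -24*n^2 - 180*n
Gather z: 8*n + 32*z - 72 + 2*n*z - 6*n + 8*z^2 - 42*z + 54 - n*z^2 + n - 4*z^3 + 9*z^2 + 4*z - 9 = 3*n - 4*z^3 + z^2*(17 - n) + z*(2*n - 6) - 27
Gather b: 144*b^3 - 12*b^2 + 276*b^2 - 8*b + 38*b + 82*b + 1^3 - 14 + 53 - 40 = 144*b^3 + 264*b^2 + 112*b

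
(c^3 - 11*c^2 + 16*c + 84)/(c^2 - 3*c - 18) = (c^2 - 5*c - 14)/(c + 3)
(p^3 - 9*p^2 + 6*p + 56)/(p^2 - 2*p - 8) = p - 7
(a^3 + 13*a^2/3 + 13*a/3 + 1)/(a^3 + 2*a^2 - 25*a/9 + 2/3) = 3*(3*a^2 + 4*a + 1)/(9*a^2 - 9*a + 2)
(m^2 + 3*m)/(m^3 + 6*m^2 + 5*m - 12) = m/(m^2 + 3*m - 4)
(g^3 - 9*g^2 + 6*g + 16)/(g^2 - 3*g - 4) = (g^2 - 10*g + 16)/(g - 4)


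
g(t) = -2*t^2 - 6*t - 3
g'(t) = -4*t - 6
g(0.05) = -3.30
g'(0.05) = -6.20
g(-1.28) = 1.40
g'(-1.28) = -0.88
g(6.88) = -138.95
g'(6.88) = -33.52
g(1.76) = -19.76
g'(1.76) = -13.04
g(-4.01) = -11.10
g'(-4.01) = 10.04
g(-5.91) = -37.40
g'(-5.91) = 17.64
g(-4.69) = -18.85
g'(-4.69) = 12.76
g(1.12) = -12.23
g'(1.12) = -10.48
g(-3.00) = -3.00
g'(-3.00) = 6.00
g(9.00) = -219.00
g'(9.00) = -42.00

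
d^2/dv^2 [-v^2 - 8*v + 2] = -2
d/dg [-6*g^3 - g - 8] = -18*g^2 - 1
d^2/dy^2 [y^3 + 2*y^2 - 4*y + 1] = 6*y + 4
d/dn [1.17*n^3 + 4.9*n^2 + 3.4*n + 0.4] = 3.51*n^2 + 9.8*n + 3.4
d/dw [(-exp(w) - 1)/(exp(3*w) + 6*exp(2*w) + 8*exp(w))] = (2*exp(3*w) + 9*exp(2*w) + 12*exp(w) + 8)*exp(-w)/(exp(4*w) + 12*exp(3*w) + 52*exp(2*w) + 96*exp(w) + 64)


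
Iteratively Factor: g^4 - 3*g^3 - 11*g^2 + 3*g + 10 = (g - 5)*(g^3 + 2*g^2 - g - 2) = (g - 5)*(g - 1)*(g^2 + 3*g + 2) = (g - 5)*(g - 1)*(g + 1)*(g + 2)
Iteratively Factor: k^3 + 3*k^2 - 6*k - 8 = (k + 4)*(k^2 - k - 2) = (k - 2)*(k + 4)*(k + 1)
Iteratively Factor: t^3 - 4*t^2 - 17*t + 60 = (t + 4)*(t^2 - 8*t + 15) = (t - 5)*(t + 4)*(t - 3)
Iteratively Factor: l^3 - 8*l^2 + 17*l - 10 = (l - 5)*(l^2 - 3*l + 2) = (l - 5)*(l - 2)*(l - 1)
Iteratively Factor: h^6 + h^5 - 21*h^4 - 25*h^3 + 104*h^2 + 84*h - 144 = (h + 2)*(h^5 - h^4 - 19*h^3 + 13*h^2 + 78*h - 72) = (h + 2)*(h + 3)*(h^4 - 4*h^3 - 7*h^2 + 34*h - 24) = (h - 1)*(h + 2)*(h + 3)*(h^3 - 3*h^2 - 10*h + 24) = (h - 2)*(h - 1)*(h + 2)*(h + 3)*(h^2 - h - 12) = (h - 2)*(h - 1)*(h + 2)*(h + 3)^2*(h - 4)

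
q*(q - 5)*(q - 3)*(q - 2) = q^4 - 10*q^3 + 31*q^2 - 30*q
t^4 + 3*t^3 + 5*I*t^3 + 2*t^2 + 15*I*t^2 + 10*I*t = t*(t + 1)*(t + 2)*(t + 5*I)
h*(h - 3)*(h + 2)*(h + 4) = h^4 + 3*h^3 - 10*h^2 - 24*h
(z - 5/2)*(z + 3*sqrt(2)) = z^2 - 5*z/2 + 3*sqrt(2)*z - 15*sqrt(2)/2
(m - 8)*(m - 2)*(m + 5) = m^3 - 5*m^2 - 34*m + 80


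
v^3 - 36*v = v*(v - 6)*(v + 6)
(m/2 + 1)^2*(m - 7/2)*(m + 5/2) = m^4/4 + 3*m^3/4 - 35*m^2/16 - 39*m/4 - 35/4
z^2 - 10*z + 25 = (z - 5)^2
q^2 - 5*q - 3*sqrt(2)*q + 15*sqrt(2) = (q - 5)*(q - 3*sqrt(2))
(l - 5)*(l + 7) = l^2 + 2*l - 35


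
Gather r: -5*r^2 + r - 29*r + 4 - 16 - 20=-5*r^2 - 28*r - 32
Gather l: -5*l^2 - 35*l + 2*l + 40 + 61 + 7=-5*l^2 - 33*l + 108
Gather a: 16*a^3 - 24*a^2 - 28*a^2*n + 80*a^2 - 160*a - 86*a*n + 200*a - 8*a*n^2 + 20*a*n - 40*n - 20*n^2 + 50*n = 16*a^3 + a^2*(56 - 28*n) + a*(-8*n^2 - 66*n + 40) - 20*n^2 + 10*n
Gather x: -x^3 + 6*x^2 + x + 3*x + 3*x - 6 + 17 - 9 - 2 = -x^3 + 6*x^2 + 7*x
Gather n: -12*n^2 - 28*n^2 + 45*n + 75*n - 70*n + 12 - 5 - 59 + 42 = -40*n^2 + 50*n - 10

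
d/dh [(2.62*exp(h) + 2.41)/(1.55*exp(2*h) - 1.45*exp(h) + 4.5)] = (-4.061*exp(2*h) - 7.471*exp(h) + 15.2845)*exp(h)/(2.4025*exp(4*h) - 4.495*exp(3*h) + 16.0525*exp(2*h) - 13.05*exp(h) + 20.25)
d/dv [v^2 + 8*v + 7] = 2*v + 8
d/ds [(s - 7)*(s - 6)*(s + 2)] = 3*s^2 - 22*s + 16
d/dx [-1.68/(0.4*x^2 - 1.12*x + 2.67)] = (1.344*x - 1.8816)/(0.4*x^2 - 1.12*x + 2.67)^2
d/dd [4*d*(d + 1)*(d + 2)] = 12*d^2 + 24*d + 8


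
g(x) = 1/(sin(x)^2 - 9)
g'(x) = -2*sin(x)*cos(x)/(sin(x)^2 - 9)^2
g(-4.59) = -0.12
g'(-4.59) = 0.00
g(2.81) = -0.11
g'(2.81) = 0.01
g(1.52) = -0.12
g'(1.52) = -0.00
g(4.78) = -0.12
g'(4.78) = 0.00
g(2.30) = -0.12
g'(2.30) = 0.01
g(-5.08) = -0.12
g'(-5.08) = -0.01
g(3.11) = -0.11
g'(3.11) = 0.00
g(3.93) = -0.12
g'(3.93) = -0.01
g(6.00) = -0.11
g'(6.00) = 0.01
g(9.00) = -0.11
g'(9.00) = 0.01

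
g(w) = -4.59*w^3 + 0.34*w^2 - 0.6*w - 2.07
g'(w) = -13.77*w^2 + 0.68*w - 0.6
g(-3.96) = 290.67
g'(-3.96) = -219.23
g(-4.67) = 475.63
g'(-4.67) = -304.08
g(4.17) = -331.49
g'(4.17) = -237.21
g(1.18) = -9.85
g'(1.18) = -18.97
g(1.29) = -12.13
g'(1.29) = -22.64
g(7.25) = -1737.70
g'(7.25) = -719.46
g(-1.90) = 31.78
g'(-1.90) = -51.60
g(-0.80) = 0.98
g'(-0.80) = -9.96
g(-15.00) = 15574.68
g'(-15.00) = -3109.05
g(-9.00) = 3376.98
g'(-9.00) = -1122.09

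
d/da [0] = 0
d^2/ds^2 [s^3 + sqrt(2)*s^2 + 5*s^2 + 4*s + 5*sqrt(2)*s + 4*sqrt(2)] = 6*s + 2*sqrt(2) + 10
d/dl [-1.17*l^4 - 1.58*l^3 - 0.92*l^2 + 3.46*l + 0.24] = -4.68*l^3 - 4.74*l^2 - 1.84*l + 3.46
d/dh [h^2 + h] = 2*h + 1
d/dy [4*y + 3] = 4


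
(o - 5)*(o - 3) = o^2 - 8*o + 15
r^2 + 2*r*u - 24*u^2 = (r - 4*u)*(r + 6*u)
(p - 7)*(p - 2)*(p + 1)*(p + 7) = p^4 - p^3 - 51*p^2 + 49*p + 98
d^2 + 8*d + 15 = (d + 3)*(d + 5)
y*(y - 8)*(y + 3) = y^3 - 5*y^2 - 24*y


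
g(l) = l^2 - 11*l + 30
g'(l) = 2*l - 11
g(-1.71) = 51.73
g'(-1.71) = -14.42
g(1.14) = 18.76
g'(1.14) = -8.72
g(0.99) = 20.09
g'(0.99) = -9.02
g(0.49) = 24.85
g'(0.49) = -10.02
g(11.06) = 30.66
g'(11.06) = 11.12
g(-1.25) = 45.31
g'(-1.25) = -13.50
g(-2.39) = 62.00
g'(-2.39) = -15.78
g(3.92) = 2.25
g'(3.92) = -3.16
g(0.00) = 30.00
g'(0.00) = -11.00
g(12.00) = 42.00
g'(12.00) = 13.00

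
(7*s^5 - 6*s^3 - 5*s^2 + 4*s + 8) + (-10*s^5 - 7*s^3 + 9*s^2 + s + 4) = -3*s^5 - 13*s^3 + 4*s^2 + 5*s + 12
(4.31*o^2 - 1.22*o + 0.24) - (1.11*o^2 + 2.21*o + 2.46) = 3.2*o^2 - 3.43*o - 2.22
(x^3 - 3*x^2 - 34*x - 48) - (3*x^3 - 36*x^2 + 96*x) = -2*x^3 + 33*x^2 - 130*x - 48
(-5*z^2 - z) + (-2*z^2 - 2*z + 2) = -7*z^2 - 3*z + 2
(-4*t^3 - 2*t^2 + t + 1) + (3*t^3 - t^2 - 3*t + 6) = -t^3 - 3*t^2 - 2*t + 7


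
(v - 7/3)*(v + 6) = v^2 + 11*v/3 - 14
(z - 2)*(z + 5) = z^2 + 3*z - 10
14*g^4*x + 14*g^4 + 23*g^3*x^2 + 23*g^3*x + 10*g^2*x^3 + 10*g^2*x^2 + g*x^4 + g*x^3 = (g + x)*(2*g + x)*(7*g + x)*(g*x + g)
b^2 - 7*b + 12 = (b - 4)*(b - 3)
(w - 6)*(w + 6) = w^2 - 36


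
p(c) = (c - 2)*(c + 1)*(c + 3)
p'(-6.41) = 92.62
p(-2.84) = 1.42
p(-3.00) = 0.00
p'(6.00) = 127.00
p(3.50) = 43.88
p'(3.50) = 45.75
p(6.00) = 252.00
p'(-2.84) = 7.84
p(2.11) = 1.75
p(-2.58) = 3.04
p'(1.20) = 4.12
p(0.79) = -8.21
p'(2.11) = 16.80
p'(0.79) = 0.03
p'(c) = (c - 2)*(c + 1) + (c - 2)*(c + 3) + (c + 1)*(c + 3) = 3*c^2 + 4*c - 5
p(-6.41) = -155.15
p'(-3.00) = 10.00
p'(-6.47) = 94.70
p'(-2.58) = 4.65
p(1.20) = -7.39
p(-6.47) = -160.77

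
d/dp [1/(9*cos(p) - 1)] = 9*sin(p)/(9*cos(p) - 1)^2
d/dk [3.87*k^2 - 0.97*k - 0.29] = 7.74*k - 0.97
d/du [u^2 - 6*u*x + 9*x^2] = 2*u - 6*x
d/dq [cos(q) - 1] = -sin(q)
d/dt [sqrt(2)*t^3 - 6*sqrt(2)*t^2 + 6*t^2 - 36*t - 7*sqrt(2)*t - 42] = 3*sqrt(2)*t^2 - 12*sqrt(2)*t + 12*t - 36 - 7*sqrt(2)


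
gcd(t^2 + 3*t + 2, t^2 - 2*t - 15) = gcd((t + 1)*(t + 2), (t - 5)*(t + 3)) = 1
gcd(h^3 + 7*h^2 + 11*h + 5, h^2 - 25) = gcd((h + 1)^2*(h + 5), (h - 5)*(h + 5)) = h + 5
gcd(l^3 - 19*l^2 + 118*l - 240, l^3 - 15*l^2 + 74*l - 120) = l^2 - 11*l + 30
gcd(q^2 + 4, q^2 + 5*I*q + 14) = q - 2*I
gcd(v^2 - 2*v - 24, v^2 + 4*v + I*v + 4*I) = v + 4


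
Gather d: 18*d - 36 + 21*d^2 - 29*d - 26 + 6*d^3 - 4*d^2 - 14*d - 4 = 6*d^3 + 17*d^2 - 25*d - 66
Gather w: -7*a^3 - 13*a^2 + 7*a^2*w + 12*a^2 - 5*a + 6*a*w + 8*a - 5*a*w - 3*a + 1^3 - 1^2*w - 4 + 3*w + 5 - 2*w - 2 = -7*a^3 - a^2 + w*(7*a^2 + a)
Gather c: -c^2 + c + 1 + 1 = -c^2 + c + 2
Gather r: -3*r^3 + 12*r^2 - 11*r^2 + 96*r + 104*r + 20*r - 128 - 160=-3*r^3 + r^2 + 220*r - 288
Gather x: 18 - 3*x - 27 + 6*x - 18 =3*x - 27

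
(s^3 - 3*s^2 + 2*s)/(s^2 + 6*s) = (s^2 - 3*s + 2)/(s + 6)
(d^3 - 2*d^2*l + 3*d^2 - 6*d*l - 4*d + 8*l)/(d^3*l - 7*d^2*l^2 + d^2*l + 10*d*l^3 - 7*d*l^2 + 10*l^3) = (d^2 + 3*d - 4)/(l*(d^2 - 5*d*l + d - 5*l))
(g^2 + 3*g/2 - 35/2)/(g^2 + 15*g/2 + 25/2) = (2*g - 7)/(2*g + 5)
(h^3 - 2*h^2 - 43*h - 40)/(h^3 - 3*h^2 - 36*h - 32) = (h + 5)/(h + 4)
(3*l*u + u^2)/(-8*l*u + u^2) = (3*l + u)/(-8*l + u)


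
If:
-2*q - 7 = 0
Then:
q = -7/2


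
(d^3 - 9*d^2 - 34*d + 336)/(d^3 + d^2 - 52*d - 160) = (d^2 - d - 42)/(d^2 + 9*d + 20)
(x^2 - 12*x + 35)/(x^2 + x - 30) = (x - 7)/(x + 6)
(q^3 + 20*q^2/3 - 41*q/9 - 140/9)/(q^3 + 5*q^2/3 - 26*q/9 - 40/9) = (q + 7)/(q + 2)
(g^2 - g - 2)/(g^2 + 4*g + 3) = (g - 2)/(g + 3)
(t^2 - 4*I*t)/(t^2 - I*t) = (t - 4*I)/(t - I)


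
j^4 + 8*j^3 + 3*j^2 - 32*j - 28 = (j - 2)*(j + 1)*(j + 2)*(j + 7)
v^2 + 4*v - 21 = (v - 3)*(v + 7)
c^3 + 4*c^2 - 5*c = c*(c - 1)*(c + 5)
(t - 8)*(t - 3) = t^2 - 11*t + 24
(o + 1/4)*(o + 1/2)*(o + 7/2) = o^3 + 17*o^2/4 + 11*o/4 + 7/16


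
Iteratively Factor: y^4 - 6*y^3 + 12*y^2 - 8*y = (y - 2)*(y^3 - 4*y^2 + 4*y) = y*(y - 2)*(y^2 - 4*y + 4) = y*(y - 2)^2*(y - 2)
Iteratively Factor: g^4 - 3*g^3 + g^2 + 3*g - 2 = (g - 1)*(g^3 - 2*g^2 - g + 2) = (g - 1)^2*(g^2 - g - 2) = (g - 2)*(g - 1)^2*(g + 1)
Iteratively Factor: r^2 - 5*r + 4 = (r - 1)*(r - 4)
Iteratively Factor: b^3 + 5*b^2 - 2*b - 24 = (b - 2)*(b^2 + 7*b + 12) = (b - 2)*(b + 3)*(b + 4)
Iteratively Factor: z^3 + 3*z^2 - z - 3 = (z - 1)*(z^2 + 4*z + 3) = (z - 1)*(z + 1)*(z + 3)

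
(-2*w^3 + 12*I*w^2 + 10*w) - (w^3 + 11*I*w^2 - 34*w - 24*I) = -3*w^3 + I*w^2 + 44*w + 24*I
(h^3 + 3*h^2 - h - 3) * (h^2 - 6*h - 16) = h^5 - 3*h^4 - 35*h^3 - 45*h^2 + 34*h + 48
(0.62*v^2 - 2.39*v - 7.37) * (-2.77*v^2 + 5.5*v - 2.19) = -1.7174*v^4 + 10.0303*v^3 + 5.9121*v^2 - 35.3009*v + 16.1403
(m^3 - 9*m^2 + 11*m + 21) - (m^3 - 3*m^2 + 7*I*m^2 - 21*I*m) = -6*m^2 - 7*I*m^2 + 11*m + 21*I*m + 21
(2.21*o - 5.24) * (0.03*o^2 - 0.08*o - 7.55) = 0.0663*o^3 - 0.334*o^2 - 16.2663*o + 39.562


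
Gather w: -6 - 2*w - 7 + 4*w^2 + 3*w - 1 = 4*w^2 + w - 14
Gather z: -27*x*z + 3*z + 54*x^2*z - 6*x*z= z*(54*x^2 - 33*x + 3)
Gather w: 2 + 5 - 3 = 4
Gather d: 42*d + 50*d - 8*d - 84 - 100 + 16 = 84*d - 168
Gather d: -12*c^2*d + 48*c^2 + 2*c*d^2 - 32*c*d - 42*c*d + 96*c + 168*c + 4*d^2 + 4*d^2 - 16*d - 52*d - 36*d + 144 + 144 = 48*c^2 + 264*c + d^2*(2*c + 8) + d*(-12*c^2 - 74*c - 104) + 288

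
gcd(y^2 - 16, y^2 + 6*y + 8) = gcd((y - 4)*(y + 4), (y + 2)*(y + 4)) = y + 4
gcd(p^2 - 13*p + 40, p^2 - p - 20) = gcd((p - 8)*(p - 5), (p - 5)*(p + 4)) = p - 5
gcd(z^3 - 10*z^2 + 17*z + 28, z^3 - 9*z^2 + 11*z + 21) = z^2 - 6*z - 7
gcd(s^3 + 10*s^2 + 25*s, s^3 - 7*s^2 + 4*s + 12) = 1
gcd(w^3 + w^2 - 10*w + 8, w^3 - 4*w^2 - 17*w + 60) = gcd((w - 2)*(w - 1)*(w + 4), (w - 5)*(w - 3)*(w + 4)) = w + 4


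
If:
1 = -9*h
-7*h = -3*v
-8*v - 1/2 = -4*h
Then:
No Solution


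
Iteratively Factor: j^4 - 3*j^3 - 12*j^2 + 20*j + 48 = (j - 3)*(j^3 - 12*j - 16) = (j - 3)*(j + 2)*(j^2 - 2*j - 8) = (j - 4)*(j - 3)*(j + 2)*(j + 2)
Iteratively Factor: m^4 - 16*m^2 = (m - 4)*(m^3 + 4*m^2) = m*(m - 4)*(m^2 + 4*m) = m^2*(m - 4)*(m + 4)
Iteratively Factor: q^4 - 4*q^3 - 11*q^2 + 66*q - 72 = (q + 4)*(q^3 - 8*q^2 + 21*q - 18) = (q - 3)*(q + 4)*(q^2 - 5*q + 6) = (q - 3)^2*(q + 4)*(q - 2)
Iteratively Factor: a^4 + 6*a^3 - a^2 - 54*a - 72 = (a + 4)*(a^3 + 2*a^2 - 9*a - 18) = (a - 3)*(a + 4)*(a^2 + 5*a + 6) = (a - 3)*(a + 2)*(a + 4)*(a + 3)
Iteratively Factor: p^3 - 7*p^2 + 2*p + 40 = (p - 5)*(p^2 - 2*p - 8) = (p - 5)*(p + 2)*(p - 4)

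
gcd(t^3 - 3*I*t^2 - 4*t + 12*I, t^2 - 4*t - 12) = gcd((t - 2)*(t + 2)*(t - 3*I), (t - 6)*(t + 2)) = t + 2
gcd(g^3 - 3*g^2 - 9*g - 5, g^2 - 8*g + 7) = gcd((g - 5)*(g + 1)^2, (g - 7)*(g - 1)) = 1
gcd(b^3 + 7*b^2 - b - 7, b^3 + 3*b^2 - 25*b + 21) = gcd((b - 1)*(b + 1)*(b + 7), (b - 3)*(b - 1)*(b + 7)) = b^2 + 6*b - 7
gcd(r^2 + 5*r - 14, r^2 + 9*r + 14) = r + 7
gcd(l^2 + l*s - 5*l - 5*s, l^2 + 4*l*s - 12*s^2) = 1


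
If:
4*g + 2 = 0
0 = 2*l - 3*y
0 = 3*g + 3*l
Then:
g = -1/2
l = 1/2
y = 1/3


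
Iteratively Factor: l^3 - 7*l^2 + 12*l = (l - 4)*(l^2 - 3*l) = l*(l - 4)*(l - 3)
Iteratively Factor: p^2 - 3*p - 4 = (p + 1)*(p - 4)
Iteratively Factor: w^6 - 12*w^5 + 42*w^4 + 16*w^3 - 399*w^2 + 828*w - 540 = (w - 2)*(w^5 - 10*w^4 + 22*w^3 + 60*w^2 - 279*w + 270) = (w - 5)*(w - 2)*(w^4 - 5*w^3 - 3*w^2 + 45*w - 54) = (w - 5)*(w - 3)*(w - 2)*(w^3 - 2*w^2 - 9*w + 18) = (w - 5)*(w - 3)*(w - 2)*(w + 3)*(w^2 - 5*w + 6) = (w - 5)*(w - 3)*(w - 2)^2*(w + 3)*(w - 3)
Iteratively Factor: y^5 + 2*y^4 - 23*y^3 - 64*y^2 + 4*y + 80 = (y + 2)*(y^4 - 23*y^2 - 18*y + 40) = (y + 2)^2*(y^3 - 2*y^2 - 19*y + 20) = (y - 5)*(y + 2)^2*(y^2 + 3*y - 4) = (y - 5)*(y + 2)^2*(y + 4)*(y - 1)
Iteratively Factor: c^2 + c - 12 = (c - 3)*(c + 4)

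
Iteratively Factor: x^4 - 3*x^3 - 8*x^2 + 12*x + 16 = (x + 1)*(x^3 - 4*x^2 - 4*x + 16) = (x - 4)*(x + 1)*(x^2 - 4) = (x - 4)*(x + 1)*(x + 2)*(x - 2)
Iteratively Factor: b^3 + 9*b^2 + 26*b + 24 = (b + 2)*(b^2 + 7*b + 12) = (b + 2)*(b + 4)*(b + 3)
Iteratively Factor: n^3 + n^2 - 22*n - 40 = (n - 5)*(n^2 + 6*n + 8) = (n - 5)*(n + 4)*(n + 2)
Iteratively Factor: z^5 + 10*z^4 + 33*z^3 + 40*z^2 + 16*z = (z)*(z^4 + 10*z^3 + 33*z^2 + 40*z + 16) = z*(z + 1)*(z^3 + 9*z^2 + 24*z + 16) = z*(z + 1)*(z + 4)*(z^2 + 5*z + 4) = z*(z + 1)*(z + 4)^2*(z + 1)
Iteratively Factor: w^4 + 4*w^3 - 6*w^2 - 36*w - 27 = (w - 3)*(w^3 + 7*w^2 + 15*w + 9) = (w - 3)*(w + 3)*(w^2 + 4*w + 3) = (w - 3)*(w + 1)*(w + 3)*(w + 3)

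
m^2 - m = m*(m - 1)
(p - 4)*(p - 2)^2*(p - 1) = p^4 - 9*p^3 + 28*p^2 - 36*p + 16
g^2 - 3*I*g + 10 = (g - 5*I)*(g + 2*I)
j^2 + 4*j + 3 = (j + 1)*(j + 3)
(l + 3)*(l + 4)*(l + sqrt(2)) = l^3 + sqrt(2)*l^2 + 7*l^2 + 7*sqrt(2)*l + 12*l + 12*sqrt(2)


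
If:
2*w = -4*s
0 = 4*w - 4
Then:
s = -1/2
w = 1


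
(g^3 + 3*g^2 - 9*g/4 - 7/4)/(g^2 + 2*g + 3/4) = (2*g^2 + 5*g - 7)/(2*g + 3)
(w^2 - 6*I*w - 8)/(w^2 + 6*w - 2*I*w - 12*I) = (w - 4*I)/(w + 6)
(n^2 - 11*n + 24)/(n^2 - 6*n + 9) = (n - 8)/(n - 3)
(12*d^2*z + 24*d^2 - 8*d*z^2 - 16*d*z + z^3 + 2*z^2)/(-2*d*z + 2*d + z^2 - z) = (-6*d*z - 12*d + z^2 + 2*z)/(z - 1)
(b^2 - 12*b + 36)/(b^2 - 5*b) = (b^2 - 12*b + 36)/(b*(b - 5))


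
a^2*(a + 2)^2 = a^4 + 4*a^3 + 4*a^2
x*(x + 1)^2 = x^3 + 2*x^2 + x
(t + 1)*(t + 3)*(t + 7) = t^3 + 11*t^2 + 31*t + 21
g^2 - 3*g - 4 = (g - 4)*(g + 1)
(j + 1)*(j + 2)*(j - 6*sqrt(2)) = j^3 - 6*sqrt(2)*j^2 + 3*j^2 - 18*sqrt(2)*j + 2*j - 12*sqrt(2)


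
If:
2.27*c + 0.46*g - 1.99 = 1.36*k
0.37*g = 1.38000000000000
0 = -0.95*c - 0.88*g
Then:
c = -3.45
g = 3.73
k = -5.97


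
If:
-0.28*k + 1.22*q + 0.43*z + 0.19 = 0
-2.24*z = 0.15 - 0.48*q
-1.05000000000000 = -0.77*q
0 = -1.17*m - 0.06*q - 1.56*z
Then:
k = 6.97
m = -0.37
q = 1.36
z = 0.23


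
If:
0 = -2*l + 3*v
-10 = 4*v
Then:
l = -15/4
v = -5/2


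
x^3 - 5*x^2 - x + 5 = (x - 5)*(x - 1)*(x + 1)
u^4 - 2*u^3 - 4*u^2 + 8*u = u*(u - 2)^2*(u + 2)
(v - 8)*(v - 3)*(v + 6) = v^3 - 5*v^2 - 42*v + 144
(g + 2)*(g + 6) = g^2 + 8*g + 12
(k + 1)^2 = k^2 + 2*k + 1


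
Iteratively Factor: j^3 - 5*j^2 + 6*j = (j - 2)*(j^2 - 3*j) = (j - 3)*(j - 2)*(j)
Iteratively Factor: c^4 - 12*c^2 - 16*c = (c + 2)*(c^3 - 2*c^2 - 8*c) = c*(c + 2)*(c^2 - 2*c - 8) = c*(c - 4)*(c + 2)*(c + 2)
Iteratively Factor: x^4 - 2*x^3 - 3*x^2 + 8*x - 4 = (x - 1)*(x^3 - x^2 - 4*x + 4) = (x - 1)*(x + 2)*(x^2 - 3*x + 2) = (x - 1)^2*(x + 2)*(x - 2)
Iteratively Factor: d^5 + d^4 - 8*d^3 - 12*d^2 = (d)*(d^4 + d^3 - 8*d^2 - 12*d) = d*(d - 3)*(d^3 + 4*d^2 + 4*d) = d*(d - 3)*(d + 2)*(d^2 + 2*d) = d*(d - 3)*(d + 2)^2*(d)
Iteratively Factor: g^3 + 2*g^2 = (g)*(g^2 + 2*g) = g^2*(g + 2)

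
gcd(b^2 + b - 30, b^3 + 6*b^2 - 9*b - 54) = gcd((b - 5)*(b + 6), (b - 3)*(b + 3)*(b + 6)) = b + 6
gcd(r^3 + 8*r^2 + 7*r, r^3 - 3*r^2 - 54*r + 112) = r + 7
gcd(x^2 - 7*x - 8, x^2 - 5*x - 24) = x - 8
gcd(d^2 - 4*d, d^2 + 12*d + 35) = 1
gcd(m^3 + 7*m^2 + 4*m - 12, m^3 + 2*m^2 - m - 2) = m^2 + m - 2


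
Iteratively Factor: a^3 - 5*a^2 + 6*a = (a - 2)*(a^2 - 3*a) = a*(a - 2)*(a - 3)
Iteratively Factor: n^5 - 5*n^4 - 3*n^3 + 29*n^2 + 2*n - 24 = (n - 3)*(n^4 - 2*n^3 - 9*n^2 + 2*n + 8) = (n - 3)*(n - 1)*(n^3 - n^2 - 10*n - 8) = (n - 4)*(n - 3)*(n - 1)*(n^2 + 3*n + 2) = (n - 4)*(n - 3)*(n - 1)*(n + 2)*(n + 1)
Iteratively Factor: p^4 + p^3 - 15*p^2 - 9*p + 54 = (p + 3)*(p^3 - 2*p^2 - 9*p + 18) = (p - 3)*(p + 3)*(p^2 + p - 6) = (p - 3)*(p + 3)^2*(p - 2)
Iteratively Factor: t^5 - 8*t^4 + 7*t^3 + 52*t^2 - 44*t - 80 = (t - 2)*(t^4 - 6*t^3 - 5*t^2 + 42*t + 40) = (t - 2)*(t + 1)*(t^3 - 7*t^2 + 2*t + 40) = (t - 5)*(t - 2)*(t + 1)*(t^2 - 2*t - 8) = (t - 5)*(t - 2)*(t + 1)*(t + 2)*(t - 4)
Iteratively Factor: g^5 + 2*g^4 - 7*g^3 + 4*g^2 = (g)*(g^4 + 2*g^3 - 7*g^2 + 4*g) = g*(g - 1)*(g^3 + 3*g^2 - 4*g) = g^2*(g - 1)*(g^2 + 3*g - 4) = g^2*(g - 1)^2*(g + 4)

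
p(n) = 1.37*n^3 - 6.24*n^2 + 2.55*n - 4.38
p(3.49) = -13.25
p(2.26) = -14.67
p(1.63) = -10.87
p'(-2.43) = 57.15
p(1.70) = -11.35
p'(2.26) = -4.66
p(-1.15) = -17.65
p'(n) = 4.11*n^2 - 12.48*n + 2.55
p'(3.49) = 9.06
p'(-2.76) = 68.30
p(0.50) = -4.49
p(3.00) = -15.90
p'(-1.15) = 22.34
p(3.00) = -15.90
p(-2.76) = -87.76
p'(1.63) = -6.87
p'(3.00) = 2.10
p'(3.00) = 2.10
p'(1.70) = -6.79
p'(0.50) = -2.66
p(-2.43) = -67.08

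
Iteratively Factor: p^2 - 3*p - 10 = (p - 5)*(p + 2)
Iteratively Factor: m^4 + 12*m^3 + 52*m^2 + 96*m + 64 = (m + 4)*(m^3 + 8*m^2 + 20*m + 16) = (m + 2)*(m + 4)*(m^2 + 6*m + 8) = (m + 2)^2*(m + 4)*(m + 4)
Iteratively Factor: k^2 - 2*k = (k)*(k - 2)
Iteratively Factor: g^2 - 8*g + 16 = (g - 4)*(g - 4)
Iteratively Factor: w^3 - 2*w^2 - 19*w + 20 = (w + 4)*(w^2 - 6*w + 5) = (w - 1)*(w + 4)*(w - 5)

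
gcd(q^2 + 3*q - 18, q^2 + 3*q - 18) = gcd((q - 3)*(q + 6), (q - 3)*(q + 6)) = q^2 + 3*q - 18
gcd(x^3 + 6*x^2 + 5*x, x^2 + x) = x^2 + x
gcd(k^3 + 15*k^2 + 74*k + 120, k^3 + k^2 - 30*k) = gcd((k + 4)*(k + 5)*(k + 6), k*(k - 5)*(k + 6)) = k + 6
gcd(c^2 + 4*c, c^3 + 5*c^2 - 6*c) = c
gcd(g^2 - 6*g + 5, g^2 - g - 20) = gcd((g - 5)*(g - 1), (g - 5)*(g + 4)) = g - 5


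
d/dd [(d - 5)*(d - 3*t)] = 2*d - 3*t - 5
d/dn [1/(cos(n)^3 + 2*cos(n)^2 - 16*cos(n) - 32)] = (3*cos(n)^2 + 4*cos(n) - 16)*sin(n)/(cos(n)^3 + 2*cos(n)^2 - 16*cos(n) - 32)^2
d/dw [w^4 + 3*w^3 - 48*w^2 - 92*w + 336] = 4*w^3 + 9*w^2 - 96*w - 92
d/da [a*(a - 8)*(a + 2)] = 3*a^2 - 12*a - 16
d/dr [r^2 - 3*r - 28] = 2*r - 3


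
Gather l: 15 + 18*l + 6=18*l + 21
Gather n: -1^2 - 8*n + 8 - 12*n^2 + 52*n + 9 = -12*n^2 + 44*n + 16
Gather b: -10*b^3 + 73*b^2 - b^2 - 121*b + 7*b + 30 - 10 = -10*b^3 + 72*b^2 - 114*b + 20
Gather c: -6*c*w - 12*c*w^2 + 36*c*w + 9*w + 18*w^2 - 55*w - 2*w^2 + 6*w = c*(-12*w^2 + 30*w) + 16*w^2 - 40*w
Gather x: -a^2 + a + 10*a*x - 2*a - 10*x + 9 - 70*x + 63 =-a^2 - a + x*(10*a - 80) + 72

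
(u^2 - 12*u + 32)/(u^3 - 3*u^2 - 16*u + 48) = (u - 8)/(u^2 + u - 12)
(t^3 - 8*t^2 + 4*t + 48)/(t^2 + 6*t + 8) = (t^2 - 10*t + 24)/(t + 4)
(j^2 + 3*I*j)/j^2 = (j + 3*I)/j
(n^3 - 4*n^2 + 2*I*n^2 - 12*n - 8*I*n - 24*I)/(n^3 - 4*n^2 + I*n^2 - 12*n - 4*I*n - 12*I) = (n + 2*I)/(n + I)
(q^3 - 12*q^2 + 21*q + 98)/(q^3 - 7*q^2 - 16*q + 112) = (q^2 - 5*q - 14)/(q^2 - 16)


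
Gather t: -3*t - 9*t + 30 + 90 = 120 - 12*t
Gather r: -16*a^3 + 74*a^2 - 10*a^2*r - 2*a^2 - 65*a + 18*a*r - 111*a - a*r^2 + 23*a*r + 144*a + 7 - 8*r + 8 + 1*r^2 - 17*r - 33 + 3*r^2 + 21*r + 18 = -16*a^3 + 72*a^2 - 32*a + r^2*(4 - a) + r*(-10*a^2 + 41*a - 4)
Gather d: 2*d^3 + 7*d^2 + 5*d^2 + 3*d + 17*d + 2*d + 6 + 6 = 2*d^3 + 12*d^2 + 22*d + 12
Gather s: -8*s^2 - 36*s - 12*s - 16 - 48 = -8*s^2 - 48*s - 64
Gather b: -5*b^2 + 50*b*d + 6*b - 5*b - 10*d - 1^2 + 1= -5*b^2 + b*(50*d + 1) - 10*d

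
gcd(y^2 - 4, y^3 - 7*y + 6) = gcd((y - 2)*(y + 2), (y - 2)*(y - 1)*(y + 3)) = y - 2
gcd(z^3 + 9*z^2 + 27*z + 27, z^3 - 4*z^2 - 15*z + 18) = z + 3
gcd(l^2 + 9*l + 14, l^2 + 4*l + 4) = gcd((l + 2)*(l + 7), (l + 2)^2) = l + 2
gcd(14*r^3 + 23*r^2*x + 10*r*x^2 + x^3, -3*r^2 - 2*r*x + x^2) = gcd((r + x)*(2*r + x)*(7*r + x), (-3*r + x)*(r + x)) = r + x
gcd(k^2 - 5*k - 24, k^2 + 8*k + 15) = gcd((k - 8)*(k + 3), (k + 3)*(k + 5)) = k + 3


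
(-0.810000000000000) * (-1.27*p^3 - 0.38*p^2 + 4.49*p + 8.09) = 1.0287*p^3 + 0.3078*p^2 - 3.6369*p - 6.5529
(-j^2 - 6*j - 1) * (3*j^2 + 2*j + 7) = -3*j^4 - 20*j^3 - 22*j^2 - 44*j - 7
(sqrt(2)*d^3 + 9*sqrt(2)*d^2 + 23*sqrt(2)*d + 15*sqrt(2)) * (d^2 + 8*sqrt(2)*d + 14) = sqrt(2)*d^5 + 9*sqrt(2)*d^4 + 16*d^4 + 37*sqrt(2)*d^3 + 144*d^3 + 141*sqrt(2)*d^2 + 368*d^2 + 240*d + 322*sqrt(2)*d + 210*sqrt(2)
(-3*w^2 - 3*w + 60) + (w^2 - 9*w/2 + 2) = -2*w^2 - 15*w/2 + 62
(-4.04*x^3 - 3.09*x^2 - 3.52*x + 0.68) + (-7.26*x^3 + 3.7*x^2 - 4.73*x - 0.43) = -11.3*x^3 + 0.61*x^2 - 8.25*x + 0.25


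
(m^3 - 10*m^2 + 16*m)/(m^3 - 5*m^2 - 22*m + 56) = m*(m - 8)/(m^2 - 3*m - 28)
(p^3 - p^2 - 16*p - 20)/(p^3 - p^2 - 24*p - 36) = (p^2 - 3*p - 10)/(p^2 - 3*p - 18)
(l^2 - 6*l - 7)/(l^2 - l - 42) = (l + 1)/(l + 6)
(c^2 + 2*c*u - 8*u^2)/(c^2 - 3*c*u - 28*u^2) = (-c + 2*u)/(-c + 7*u)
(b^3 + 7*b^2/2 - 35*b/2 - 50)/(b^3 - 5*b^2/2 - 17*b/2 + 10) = (b + 5)/(b - 1)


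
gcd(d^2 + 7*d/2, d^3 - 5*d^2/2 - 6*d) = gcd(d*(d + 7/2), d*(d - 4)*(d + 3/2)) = d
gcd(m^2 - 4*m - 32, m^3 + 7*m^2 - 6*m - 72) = m + 4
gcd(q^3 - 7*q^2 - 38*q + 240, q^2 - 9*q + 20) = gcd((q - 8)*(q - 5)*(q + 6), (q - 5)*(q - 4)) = q - 5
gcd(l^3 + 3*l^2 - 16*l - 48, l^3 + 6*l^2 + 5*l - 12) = l^2 + 7*l + 12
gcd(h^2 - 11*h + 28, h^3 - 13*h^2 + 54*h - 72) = h - 4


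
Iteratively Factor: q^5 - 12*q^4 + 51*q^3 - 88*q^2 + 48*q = (q)*(q^4 - 12*q^3 + 51*q^2 - 88*q + 48) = q*(q - 3)*(q^3 - 9*q^2 + 24*q - 16) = q*(q - 4)*(q - 3)*(q^2 - 5*q + 4) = q*(q - 4)*(q - 3)*(q - 1)*(q - 4)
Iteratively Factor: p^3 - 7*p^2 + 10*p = (p - 2)*(p^2 - 5*p) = p*(p - 2)*(p - 5)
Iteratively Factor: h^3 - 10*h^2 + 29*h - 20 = (h - 5)*(h^2 - 5*h + 4) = (h - 5)*(h - 4)*(h - 1)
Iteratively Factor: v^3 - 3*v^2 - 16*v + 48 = (v - 3)*(v^2 - 16) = (v - 3)*(v + 4)*(v - 4)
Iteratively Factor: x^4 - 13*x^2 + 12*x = (x + 4)*(x^3 - 4*x^2 + 3*x) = (x - 3)*(x + 4)*(x^2 - x) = (x - 3)*(x - 1)*(x + 4)*(x)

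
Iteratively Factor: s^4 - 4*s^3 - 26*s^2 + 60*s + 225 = (s + 3)*(s^3 - 7*s^2 - 5*s + 75) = (s + 3)^2*(s^2 - 10*s + 25) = (s - 5)*(s + 3)^2*(s - 5)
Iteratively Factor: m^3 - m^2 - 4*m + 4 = (m - 1)*(m^2 - 4) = (m - 2)*(m - 1)*(m + 2)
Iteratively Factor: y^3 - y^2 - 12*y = (y - 4)*(y^2 + 3*y) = y*(y - 4)*(y + 3)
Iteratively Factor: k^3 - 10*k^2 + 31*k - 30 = (k - 2)*(k^2 - 8*k + 15) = (k - 5)*(k - 2)*(k - 3)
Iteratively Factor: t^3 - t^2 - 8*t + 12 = (t + 3)*(t^2 - 4*t + 4) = (t - 2)*(t + 3)*(t - 2)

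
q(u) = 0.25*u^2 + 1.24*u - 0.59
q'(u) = 0.5*u + 1.24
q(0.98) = 0.87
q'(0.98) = 1.73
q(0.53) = 0.14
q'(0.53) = 1.50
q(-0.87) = -1.48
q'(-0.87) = 0.80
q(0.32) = -0.17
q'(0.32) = 1.40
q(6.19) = 16.66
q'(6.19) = 4.34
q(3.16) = 5.82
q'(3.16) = 2.82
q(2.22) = 3.39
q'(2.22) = 2.35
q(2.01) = 2.91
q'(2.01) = 2.24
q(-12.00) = 20.53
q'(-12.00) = -4.76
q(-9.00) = 8.50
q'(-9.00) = -3.26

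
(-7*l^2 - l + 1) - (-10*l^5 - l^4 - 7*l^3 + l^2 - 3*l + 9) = 10*l^5 + l^4 + 7*l^3 - 8*l^2 + 2*l - 8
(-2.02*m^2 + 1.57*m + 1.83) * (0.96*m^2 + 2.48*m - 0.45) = -1.9392*m^4 - 3.5024*m^3 + 6.5594*m^2 + 3.8319*m - 0.8235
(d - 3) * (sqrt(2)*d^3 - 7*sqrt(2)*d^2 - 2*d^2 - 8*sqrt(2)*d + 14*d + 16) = sqrt(2)*d^4 - 10*sqrt(2)*d^3 - 2*d^3 + 13*sqrt(2)*d^2 + 20*d^2 - 26*d + 24*sqrt(2)*d - 48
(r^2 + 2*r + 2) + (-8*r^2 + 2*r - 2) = -7*r^2 + 4*r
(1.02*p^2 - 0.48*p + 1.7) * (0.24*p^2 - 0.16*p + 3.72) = 0.2448*p^4 - 0.2784*p^3 + 4.2792*p^2 - 2.0576*p + 6.324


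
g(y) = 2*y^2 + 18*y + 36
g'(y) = 4*y + 18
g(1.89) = 77.16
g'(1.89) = 25.56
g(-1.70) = 11.18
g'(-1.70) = 11.20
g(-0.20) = 32.48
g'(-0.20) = 17.20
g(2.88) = 104.43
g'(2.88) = 29.52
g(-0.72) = 24.08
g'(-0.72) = 15.12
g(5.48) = 194.70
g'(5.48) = 39.92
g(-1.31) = 15.85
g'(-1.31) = 12.76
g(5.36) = 189.94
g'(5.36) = 39.44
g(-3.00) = 0.00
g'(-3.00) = 6.00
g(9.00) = 360.00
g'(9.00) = 54.00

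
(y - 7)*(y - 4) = y^2 - 11*y + 28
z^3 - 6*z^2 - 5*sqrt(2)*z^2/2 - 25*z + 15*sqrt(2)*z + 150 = (z - 6)*(z - 5*sqrt(2))*(z + 5*sqrt(2)/2)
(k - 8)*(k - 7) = k^2 - 15*k + 56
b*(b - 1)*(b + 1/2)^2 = b^4 - 3*b^2/4 - b/4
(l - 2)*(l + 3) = l^2 + l - 6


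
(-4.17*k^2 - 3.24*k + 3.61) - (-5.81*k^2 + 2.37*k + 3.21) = 1.64*k^2 - 5.61*k + 0.4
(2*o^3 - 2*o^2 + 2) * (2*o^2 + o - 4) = 4*o^5 - 2*o^4 - 10*o^3 + 12*o^2 + 2*o - 8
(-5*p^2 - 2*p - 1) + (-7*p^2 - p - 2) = -12*p^2 - 3*p - 3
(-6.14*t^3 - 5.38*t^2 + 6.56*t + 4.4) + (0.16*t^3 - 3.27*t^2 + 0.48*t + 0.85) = -5.98*t^3 - 8.65*t^2 + 7.04*t + 5.25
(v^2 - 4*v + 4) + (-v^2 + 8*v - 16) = 4*v - 12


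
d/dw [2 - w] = -1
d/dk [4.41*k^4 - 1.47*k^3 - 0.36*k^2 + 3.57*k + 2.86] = 17.64*k^3 - 4.41*k^2 - 0.72*k + 3.57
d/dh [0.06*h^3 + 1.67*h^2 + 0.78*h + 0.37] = 0.18*h^2 + 3.34*h + 0.78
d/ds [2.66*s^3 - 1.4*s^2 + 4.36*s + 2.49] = 7.98*s^2 - 2.8*s + 4.36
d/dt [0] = 0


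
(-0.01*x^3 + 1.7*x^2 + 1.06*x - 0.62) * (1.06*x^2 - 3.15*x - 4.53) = -0.0106*x^5 + 1.8335*x^4 - 4.1861*x^3 - 11.6972*x^2 - 2.8488*x + 2.8086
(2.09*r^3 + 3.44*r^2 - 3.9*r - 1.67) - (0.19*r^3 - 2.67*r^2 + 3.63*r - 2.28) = 1.9*r^3 + 6.11*r^2 - 7.53*r + 0.61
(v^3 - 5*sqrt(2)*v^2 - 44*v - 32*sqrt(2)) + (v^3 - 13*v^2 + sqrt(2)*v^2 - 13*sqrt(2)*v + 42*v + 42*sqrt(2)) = 2*v^3 - 13*v^2 - 4*sqrt(2)*v^2 - 13*sqrt(2)*v - 2*v + 10*sqrt(2)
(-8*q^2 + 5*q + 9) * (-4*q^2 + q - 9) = 32*q^4 - 28*q^3 + 41*q^2 - 36*q - 81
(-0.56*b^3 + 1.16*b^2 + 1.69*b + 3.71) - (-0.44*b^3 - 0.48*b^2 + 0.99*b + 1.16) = -0.12*b^3 + 1.64*b^2 + 0.7*b + 2.55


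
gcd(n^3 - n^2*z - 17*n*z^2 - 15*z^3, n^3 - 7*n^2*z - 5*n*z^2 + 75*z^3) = -n^2 + 2*n*z + 15*z^2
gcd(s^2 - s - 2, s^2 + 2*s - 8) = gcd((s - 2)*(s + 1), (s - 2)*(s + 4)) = s - 2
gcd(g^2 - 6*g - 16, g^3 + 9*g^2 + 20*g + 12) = g + 2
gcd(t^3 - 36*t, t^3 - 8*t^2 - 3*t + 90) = t - 6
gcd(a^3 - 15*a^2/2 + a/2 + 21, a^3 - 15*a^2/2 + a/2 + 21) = a^3 - 15*a^2/2 + a/2 + 21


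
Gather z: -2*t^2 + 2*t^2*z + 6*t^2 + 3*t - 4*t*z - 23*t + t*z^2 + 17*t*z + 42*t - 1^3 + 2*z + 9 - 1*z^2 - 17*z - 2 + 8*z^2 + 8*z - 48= 4*t^2 + 22*t + z^2*(t + 7) + z*(2*t^2 + 13*t - 7) - 42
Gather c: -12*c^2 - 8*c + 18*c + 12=-12*c^2 + 10*c + 12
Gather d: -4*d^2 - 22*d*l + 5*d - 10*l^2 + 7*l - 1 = -4*d^2 + d*(5 - 22*l) - 10*l^2 + 7*l - 1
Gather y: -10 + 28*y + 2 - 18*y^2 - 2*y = -18*y^2 + 26*y - 8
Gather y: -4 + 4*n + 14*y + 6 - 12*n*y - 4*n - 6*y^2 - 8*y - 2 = -6*y^2 + y*(6 - 12*n)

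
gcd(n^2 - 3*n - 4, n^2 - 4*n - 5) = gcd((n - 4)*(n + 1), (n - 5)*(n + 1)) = n + 1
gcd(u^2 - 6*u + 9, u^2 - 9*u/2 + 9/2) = u - 3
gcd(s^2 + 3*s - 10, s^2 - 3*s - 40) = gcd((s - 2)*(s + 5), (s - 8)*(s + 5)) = s + 5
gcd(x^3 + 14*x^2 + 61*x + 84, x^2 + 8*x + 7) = x + 7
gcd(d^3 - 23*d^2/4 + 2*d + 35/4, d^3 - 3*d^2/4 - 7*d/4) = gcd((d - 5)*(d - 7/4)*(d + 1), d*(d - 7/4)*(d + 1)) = d^2 - 3*d/4 - 7/4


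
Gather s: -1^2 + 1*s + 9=s + 8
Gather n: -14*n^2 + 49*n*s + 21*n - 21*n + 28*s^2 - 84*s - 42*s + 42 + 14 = -14*n^2 + 49*n*s + 28*s^2 - 126*s + 56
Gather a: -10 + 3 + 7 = 0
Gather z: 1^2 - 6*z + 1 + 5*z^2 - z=5*z^2 - 7*z + 2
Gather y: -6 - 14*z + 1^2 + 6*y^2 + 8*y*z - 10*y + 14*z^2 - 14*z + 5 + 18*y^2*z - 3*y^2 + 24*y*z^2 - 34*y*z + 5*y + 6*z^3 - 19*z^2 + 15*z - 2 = y^2*(18*z + 3) + y*(24*z^2 - 26*z - 5) + 6*z^3 - 5*z^2 - 13*z - 2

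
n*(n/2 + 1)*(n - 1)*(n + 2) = n^4/2 + 3*n^3/2 - 2*n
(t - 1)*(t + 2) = t^2 + t - 2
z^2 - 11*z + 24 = (z - 8)*(z - 3)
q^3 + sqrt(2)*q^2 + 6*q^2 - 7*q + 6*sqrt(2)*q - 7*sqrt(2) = (q - 1)*(q + 7)*(q + sqrt(2))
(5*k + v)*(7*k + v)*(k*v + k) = 35*k^3*v + 35*k^3 + 12*k^2*v^2 + 12*k^2*v + k*v^3 + k*v^2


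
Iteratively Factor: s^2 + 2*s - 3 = (s + 3)*(s - 1)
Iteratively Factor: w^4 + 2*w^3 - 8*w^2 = (w + 4)*(w^3 - 2*w^2) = (w - 2)*(w + 4)*(w^2) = w*(w - 2)*(w + 4)*(w)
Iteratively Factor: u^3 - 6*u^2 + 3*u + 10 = (u - 2)*(u^2 - 4*u - 5) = (u - 5)*(u - 2)*(u + 1)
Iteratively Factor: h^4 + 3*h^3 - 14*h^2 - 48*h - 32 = (h + 4)*(h^3 - h^2 - 10*h - 8) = (h - 4)*(h + 4)*(h^2 + 3*h + 2) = (h - 4)*(h + 1)*(h + 4)*(h + 2)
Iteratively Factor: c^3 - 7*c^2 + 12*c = (c - 4)*(c^2 - 3*c) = c*(c - 4)*(c - 3)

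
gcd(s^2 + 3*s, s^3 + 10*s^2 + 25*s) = s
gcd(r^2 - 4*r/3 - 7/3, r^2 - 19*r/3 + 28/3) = r - 7/3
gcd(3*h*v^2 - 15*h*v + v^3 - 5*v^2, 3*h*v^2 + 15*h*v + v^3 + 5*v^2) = 3*h*v + v^2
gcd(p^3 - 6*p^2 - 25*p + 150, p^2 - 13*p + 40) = p - 5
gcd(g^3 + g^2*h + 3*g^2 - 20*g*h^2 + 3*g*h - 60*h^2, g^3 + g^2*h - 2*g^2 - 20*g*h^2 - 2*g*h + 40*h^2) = g^2 + g*h - 20*h^2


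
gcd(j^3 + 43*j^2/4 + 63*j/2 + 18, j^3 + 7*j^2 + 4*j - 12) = j + 6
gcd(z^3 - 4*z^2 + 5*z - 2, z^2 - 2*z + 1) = z^2 - 2*z + 1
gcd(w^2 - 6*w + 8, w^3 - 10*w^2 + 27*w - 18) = 1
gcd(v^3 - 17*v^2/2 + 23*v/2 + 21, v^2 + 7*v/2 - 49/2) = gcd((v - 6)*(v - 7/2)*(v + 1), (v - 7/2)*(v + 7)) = v - 7/2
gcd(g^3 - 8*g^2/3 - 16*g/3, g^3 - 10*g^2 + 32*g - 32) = g - 4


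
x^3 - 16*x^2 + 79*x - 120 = (x - 8)*(x - 5)*(x - 3)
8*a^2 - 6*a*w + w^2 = (-4*a + w)*(-2*a + w)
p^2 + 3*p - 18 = (p - 3)*(p + 6)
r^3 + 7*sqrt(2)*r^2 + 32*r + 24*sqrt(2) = (r + 2*sqrt(2))^2*(r + 3*sqrt(2))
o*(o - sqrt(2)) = o^2 - sqrt(2)*o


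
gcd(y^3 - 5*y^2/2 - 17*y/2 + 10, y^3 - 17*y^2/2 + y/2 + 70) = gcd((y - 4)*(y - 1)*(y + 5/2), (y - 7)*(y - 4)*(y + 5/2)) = y^2 - 3*y/2 - 10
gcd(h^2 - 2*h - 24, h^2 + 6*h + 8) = h + 4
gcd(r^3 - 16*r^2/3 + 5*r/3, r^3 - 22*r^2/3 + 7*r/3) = r^2 - r/3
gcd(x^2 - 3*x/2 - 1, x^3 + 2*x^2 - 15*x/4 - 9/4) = x + 1/2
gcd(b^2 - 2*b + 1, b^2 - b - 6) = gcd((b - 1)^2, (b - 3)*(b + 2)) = 1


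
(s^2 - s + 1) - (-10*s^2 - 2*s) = 11*s^2 + s + 1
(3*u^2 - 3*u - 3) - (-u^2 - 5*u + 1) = 4*u^2 + 2*u - 4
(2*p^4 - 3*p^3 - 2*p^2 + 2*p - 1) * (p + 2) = 2*p^5 + p^4 - 8*p^3 - 2*p^2 + 3*p - 2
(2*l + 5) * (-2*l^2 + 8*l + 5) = -4*l^3 + 6*l^2 + 50*l + 25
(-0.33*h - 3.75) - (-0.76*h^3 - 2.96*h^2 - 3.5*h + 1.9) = 0.76*h^3 + 2.96*h^2 + 3.17*h - 5.65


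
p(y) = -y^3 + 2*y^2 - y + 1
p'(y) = -3*y^2 + 4*y - 1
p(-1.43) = 9.44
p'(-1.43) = -12.85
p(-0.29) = 1.48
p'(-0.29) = -2.41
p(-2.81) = 41.79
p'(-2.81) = -35.93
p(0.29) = 0.85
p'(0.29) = -0.09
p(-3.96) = 98.42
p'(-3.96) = -63.88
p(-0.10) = 1.12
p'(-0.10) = -1.43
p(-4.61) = 146.09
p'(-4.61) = -83.20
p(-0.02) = 1.02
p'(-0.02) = -1.08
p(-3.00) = 49.00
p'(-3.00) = -40.00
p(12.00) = -1451.00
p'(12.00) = -385.00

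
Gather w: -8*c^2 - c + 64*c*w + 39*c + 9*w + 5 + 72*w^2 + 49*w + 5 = -8*c^2 + 38*c + 72*w^2 + w*(64*c + 58) + 10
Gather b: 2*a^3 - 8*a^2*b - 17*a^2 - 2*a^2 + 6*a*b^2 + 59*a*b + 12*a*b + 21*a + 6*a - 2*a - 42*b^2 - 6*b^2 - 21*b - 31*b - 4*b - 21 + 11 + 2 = 2*a^3 - 19*a^2 + 25*a + b^2*(6*a - 48) + b*(-8*a^2 + 71*a - 56) - 8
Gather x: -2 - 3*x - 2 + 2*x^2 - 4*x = 2*x^2 - 7*x - 4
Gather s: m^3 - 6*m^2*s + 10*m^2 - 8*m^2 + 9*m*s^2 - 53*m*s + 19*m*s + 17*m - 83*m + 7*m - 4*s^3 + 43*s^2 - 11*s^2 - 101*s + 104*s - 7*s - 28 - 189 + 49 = m^3 + 2*m^2 - 59*m - 4*s^3 + s^2*(9*m + 32) + s*(-6*m^2 - 34*m - 4) - 168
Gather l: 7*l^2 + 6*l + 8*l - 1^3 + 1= 7*l^2 + 14*l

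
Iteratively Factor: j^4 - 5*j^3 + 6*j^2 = (j)*(j^3 - 5*j^2 + 6*j) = j*(j - 3)*(j^2 - 2*j) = j*(j - 3)*(j - 2)*(j)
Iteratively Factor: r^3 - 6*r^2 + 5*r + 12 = (r - 4)*(r^2 - 2*r - 3) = (r - 4)*(r - 3)*(r + 1)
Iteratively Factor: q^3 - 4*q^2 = (q)*(q^2 - 4*q) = q*(q - 4)*(q)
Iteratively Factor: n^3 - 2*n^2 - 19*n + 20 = (n - 5)*(n^2 + 3*n - 4) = (n - 5)*(n - 1)*(n + 4)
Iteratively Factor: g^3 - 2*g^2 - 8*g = (g + 2)*(g^2 - 4*g) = g*(g + 2)*(g - 4)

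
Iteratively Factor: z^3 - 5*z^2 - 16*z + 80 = (z + 4)*(z^2 - 9*z + 20) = (z - 5)*(z + 4)*(z - 4)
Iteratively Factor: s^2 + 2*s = (s + 2)*(s)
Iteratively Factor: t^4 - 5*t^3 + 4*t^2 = (t)*(t^3 - 5*t^2 + 4*t) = t^2*(t^2 - 5*t + 4) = t^2*(t - 4)*(t - 1)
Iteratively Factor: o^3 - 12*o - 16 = (o - 4)*(o^2 + 4*o + 4) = (o - 4)*(o + 2)*(o + 2)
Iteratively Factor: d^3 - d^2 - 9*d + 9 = (d - 1)*(d^2 - 9) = (d - 3)*(d - 1)*(d + 3)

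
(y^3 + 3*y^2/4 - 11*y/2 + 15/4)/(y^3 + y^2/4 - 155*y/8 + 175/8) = 2*(y^2 + 2*y - 3)/(2*y^2 + 3*y - 35)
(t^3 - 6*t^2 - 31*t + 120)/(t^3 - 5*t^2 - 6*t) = (-t^3 + 6*t^2 + 31*t - 120)/(t*(-t^2 + 5*t + 6))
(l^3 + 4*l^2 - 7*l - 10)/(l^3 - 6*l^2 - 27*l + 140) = (l^2 - l - 2)/(l^2 - 11*l + 28)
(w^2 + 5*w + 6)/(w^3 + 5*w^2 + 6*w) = 1/w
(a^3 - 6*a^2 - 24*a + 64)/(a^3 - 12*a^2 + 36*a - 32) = (a + 4)/(a - 2)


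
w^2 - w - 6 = (w - 3)*(w + 2)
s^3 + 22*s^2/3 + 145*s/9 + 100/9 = (s + 5/3)^2*(s + 4)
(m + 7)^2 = m^2 + 14*m + 49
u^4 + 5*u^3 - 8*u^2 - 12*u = u*(u - 2)*(u + 1)*(u + 6)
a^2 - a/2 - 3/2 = (a - 3/2)*(a + 1)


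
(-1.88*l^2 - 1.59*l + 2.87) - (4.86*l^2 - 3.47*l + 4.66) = -6.74*l^2 + 1.88*l - 1.79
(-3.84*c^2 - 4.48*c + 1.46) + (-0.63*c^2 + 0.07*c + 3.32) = -4.47*c^2 - 4.41*c + 4.78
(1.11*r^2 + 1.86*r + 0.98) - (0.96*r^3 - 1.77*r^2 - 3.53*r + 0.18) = -0.96*r^3 + 2.88*r^2 + 5.39*r + 0.8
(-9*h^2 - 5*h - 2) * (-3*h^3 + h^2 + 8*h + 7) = 27*h^5 + 6*h^4 - 71*h^3 - 105*h^2 - 51*h - 14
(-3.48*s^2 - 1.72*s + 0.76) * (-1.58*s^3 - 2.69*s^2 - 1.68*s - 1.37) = 5.4984*s^5 + 12.0788*s^4 + 9.2724*s^3 + 5.6128*s^2 + 1.0796*s - 1.0412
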